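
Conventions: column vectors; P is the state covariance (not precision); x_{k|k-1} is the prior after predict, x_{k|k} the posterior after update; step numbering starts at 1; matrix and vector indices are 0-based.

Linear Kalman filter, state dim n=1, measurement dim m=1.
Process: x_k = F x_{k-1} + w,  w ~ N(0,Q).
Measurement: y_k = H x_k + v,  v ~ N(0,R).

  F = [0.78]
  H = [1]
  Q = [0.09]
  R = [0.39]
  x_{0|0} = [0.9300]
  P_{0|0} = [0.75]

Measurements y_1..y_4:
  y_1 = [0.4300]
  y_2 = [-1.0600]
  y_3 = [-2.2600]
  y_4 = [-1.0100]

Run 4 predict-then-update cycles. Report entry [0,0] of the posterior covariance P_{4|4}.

step 1: x^-=[0.7254]  P^-=[0.5463]  S=[0.9363]  K=[0.5835]  nu=[-0.2954]  x^+=[0.5530]  P^+=[0.2276]
step 2: x^-=[0.4314]  P^-=[0.2284]  S=[0.6184]  K=[0.3694]  nu=[-1.4914]  x^+=[-0.1195]  P^+=[0.1441]
step 3: x^-=[-0.0932]  P^-=[0.1776]  S=[0.5676]  K=[0.3130]  nu=[-2.1668]  x^+=[-0.7713]  P^+=[0.1221]
step 4: x^-=[-0.6016]  P^-=[0.1643]  S=[0.5543]  K=[0.2964]  nu=[-0.4084]  x^+=[-0.7227]  P^+=[0.1156]

P_post[0,0] = 0.1156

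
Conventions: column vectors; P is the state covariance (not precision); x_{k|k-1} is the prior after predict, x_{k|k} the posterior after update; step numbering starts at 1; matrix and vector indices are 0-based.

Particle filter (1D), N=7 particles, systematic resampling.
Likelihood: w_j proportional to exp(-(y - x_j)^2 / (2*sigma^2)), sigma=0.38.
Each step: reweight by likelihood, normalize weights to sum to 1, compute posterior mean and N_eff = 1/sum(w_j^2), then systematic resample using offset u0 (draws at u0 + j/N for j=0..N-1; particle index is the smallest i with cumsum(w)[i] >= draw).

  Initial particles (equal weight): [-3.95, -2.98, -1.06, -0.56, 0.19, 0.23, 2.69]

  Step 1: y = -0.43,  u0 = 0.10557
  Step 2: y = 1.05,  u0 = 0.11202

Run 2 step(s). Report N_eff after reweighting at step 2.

N_eff = 1.9850

step 1: w=[0.0000, 0.0000, 0.1505, 0.5608, 0.1571, 0.1316, 0.0000]  mean=-0.4134  Neff=2.6372  idx=[2, 3, 3, 3, 3, 4, 5]
step 2: w=[0.0000, 0.0007, 0.0007, 0.0007, 0.0007, 0.4408, 0.5563]  mean=0.2101  Neff=1.9850  idx=[5, 5, 5, 6, 6, 6, 6]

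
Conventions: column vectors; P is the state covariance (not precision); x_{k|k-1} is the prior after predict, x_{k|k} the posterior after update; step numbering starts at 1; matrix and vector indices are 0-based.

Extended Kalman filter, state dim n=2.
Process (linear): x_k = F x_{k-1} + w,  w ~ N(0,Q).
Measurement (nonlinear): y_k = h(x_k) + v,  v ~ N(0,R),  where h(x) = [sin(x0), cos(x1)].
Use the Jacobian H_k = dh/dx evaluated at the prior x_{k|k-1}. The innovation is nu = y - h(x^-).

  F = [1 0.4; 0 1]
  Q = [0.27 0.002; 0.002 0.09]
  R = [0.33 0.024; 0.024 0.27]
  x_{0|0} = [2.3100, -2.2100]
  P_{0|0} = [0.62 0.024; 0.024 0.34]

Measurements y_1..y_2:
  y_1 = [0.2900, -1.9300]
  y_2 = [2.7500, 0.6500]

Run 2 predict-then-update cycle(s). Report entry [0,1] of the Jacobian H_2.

step 1: x^-=[1.4260, -2.2100]  P^-=[0.9636 0.1620; 0.1620 0.4300]  H_jac=[0.1443 0.0000; 0.0000 0.8026]  S=[0.3501 0.0428; 0.0428 0.5470]  K=[0.3717 0.2086; -0.0104 0.6318]  nu=[-0.6995, -1.3334]  x^+=[0.8878, -3.0451]  P^+=[0.8848 0.0813; 0.0813 0.2122]
step 2: x^-=[-0.3303, -3.0451]  P^-=[1.2538 0.1682; 0.1682 0.3022]  H_jac=[0.9460 0.0000; 0.0000 0.0963]  S=[1.4519 0.0393; 0.0393 0.2728]  K=[0.8185 -0.0586; 0.1071 0.0913]  nu=[3.0743, 1.6454]  x^+=[2.0895, -2.5657]  P^+=[0.2840 0.0397; 0.0397 0.2825]

H_jac[0,1] = 0.0000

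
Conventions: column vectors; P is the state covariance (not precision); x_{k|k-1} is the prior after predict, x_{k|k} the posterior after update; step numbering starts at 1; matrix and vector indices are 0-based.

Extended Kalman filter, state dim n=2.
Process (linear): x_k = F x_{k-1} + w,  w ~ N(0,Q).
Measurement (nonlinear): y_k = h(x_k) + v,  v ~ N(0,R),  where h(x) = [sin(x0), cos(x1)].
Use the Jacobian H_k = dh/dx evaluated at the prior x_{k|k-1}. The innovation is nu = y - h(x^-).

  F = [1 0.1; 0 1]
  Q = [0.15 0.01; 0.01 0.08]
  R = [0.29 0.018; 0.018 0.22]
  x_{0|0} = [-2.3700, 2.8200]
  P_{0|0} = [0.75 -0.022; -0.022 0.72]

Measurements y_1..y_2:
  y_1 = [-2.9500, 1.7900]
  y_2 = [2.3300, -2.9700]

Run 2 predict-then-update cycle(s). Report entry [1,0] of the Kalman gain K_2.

step 1: x^-=[-2.0880, 2.8200]  P^-=[0.9028 0.0600; 0.0600 0.8000]  H_jac=[-0.4945 0.0000; 0.0000 -0.3161]  S=[0.5107 0.0274; 0.0274 0.2999]  K=[-0.8749 0.0166; -0.0130 -0.8419]  nu=[-2.0808, 2.7387]  x^+=[-0.2219, 0.5412]  P^+=[0.5126 0.0382; 0.0382 0.5867]
step 2: x^-=[-0.1678, 0.5412]  P^-=[0.6761 0.1069; 0.1069 0.6667]  H_jac=[0.9860 0.0000; 0.0000 -0.5152]  S=[0.9472 -0.0363; -0.0363 0.3970]  K=[0.7009 -0.0747; 0.0784 -0.8581]  nu=[2.4970, -3.8271]  x^+=[1.8680, 4.0211]  P^+=[0.2048 0.0074; 0.0074 0.3637]

K[1,0] = 0.0784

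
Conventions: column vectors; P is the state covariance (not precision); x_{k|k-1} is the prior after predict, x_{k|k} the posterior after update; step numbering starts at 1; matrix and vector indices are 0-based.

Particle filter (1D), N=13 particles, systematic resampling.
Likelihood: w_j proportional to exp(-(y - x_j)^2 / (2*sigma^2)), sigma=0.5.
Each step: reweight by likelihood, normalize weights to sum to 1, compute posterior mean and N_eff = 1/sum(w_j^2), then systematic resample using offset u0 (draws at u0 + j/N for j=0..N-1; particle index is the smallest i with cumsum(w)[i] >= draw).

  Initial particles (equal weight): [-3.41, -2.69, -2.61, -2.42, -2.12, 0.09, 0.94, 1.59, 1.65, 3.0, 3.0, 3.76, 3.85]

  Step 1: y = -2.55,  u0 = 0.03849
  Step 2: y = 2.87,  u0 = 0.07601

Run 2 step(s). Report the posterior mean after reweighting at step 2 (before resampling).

step 1: w=[0.0593, 0.2504, 0.2586, 0.2518, 0.1799, 0.0000, 0.0000, 0.0000, 0.0000, 0.0000, 0.0000, 0.0000, 0.0000]  mean=-2.5415  Neff=4.3698  idx=[0, 1, 1, 1, 2, 2, 2, 3, 3, 3, 3, 4, 4]
step 2: w=[0.0000, 0.0000, 0.0000, 0.0000, 0.0000, 0.0000, 0.0000, 0.0010, 0.0010, 0.0010, 0.0010, 0.4979, 0.4979]  mean=-2.1213  Neff=2.0170  idx=[11, 11, 11, 11, 11, 11, 12, 12, 12, 12, 12, 12, 12]

post_mean = -2.1213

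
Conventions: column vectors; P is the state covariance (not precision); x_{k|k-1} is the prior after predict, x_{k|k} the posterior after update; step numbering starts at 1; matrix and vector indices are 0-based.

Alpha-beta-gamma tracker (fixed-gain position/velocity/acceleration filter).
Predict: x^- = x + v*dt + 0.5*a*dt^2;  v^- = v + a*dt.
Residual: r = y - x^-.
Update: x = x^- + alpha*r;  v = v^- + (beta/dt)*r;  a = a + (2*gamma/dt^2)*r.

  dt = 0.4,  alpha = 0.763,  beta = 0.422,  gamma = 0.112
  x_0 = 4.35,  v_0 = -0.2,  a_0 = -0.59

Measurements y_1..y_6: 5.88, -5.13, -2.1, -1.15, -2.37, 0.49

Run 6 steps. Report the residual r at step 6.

step 1: x_pred=4.2228  r=1.6572  x^+=5.4872  v^+=1.3123  a^+=1.7301
step 2: x_pred=6.1506  r=-11.2806  x^+=-2.4565  v^+=-9.8966  a^+=-14.0627
step 3: x_pred=-7.5402  r=5.4402  x^+=-3.3893  v^+=-9.7824  a^+=-6.4465
step 4: x_pred=-7.8180  r=6.6680  x^+=-2.7303  v^+=-5.3262  a^+=2.8887
step 5: x_pred=-4.6297  r=2.2597  x^+=-2.9056  v^+=-1.7868  a^+=6.0523
step 6: x_pred=-3.1361  r=3.6261  x^+=-0.3694  v^+=4.4597  a^+=11.1288

resid = 3.6261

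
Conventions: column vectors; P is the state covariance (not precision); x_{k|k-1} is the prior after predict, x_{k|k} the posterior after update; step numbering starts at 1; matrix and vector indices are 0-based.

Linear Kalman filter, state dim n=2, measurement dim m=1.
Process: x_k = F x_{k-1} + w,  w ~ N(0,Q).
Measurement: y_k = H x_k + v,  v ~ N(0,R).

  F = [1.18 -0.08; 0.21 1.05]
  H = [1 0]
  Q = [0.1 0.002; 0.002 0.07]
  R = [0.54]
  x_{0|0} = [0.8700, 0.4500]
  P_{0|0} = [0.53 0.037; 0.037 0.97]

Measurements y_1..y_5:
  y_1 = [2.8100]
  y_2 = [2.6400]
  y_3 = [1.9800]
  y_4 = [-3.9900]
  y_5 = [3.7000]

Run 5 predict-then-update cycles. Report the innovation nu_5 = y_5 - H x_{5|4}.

innov = [4.4075]

step 1: x^-=[0.9906, 0.6552]  P^-=[0.8372 0.0971; 0.0971 1.1791]  S=[1.3772]  K=[0.6079; 0.0705]  nu=[1.8194]  x^+=[2.0966, 0.7834]  P^+=[0.3283 0.0381; 0.0381 1.1723]
step 2: x^-=[2.4113, 1.2629]  P^-=[0.5574 0.0314; 0.0314 1.3937]  S=[1.0974]  K=[0.5079; 0.0286]  nu=[0.2287]  x^+=[2.5275, 1.2694]  P^+=[0.2743 0.0154; 0.0154 1.3928]
step 3: x^-=[2.8809, 1.8637]  P^-=[0.4879 -0.0281; -0.0281 1.6245]  S=[1.0279]  K=[0.4747; -0.0274]  nu=[-0.9009]  x^+=[2.4533, 1.8884]  P^+=[0.2563 -0.0148; -0.0148 1.6237]
step 4: x^-=[2.7438, 2.4980]  P^-=[0.4701 -0.0889; -0.0889 1.8649]  S=[1.0101]  K=[0.4654; -0.0881]  nu=[-6.7338]  x^+=[-0.3900, 3.0909]  P^+=[0.2513 -0.0476; -0.0476 1.8571]
step 5: x^-=[-0.7075, 3.1636]  P^-=[0.4708 -0.1498; -0.1498 2.1075]  S=[1.0108]  K=[0.4658; -0.1482]  nu=[4.4075]  x^+=[1.3453, 2.5102]  P^+=[0.2515 -0.0800; -0.0800 2.0853]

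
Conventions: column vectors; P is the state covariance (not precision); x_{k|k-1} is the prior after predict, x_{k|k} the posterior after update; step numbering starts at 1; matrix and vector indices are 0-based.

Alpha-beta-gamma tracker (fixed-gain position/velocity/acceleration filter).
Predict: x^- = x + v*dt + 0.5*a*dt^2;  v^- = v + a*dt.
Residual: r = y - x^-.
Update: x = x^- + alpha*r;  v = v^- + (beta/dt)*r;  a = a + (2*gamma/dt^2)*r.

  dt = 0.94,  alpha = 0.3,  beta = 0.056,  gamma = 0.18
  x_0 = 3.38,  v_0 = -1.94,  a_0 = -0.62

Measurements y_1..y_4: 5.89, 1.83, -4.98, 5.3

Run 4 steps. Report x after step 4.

step 1: x_pred=1.2825  r=4.6075  x^+=2.6647  v^+=-2.2483  a^+=1.2572
step 2: x_pred=1.1068  r=0.7232  x^+=1.3237  v^+=-1.0234  a^+=1.5519
step 3: x_pred=1.0473  r=-6.0273  x^+=-0.7609  v^+=0.0762  a^+=-0.9038
step 4: x_pred=-1.0885  r=6.3885  x^+=0.8280  v^+=-0.3927  a^+=1.6990

x_post = 0.8280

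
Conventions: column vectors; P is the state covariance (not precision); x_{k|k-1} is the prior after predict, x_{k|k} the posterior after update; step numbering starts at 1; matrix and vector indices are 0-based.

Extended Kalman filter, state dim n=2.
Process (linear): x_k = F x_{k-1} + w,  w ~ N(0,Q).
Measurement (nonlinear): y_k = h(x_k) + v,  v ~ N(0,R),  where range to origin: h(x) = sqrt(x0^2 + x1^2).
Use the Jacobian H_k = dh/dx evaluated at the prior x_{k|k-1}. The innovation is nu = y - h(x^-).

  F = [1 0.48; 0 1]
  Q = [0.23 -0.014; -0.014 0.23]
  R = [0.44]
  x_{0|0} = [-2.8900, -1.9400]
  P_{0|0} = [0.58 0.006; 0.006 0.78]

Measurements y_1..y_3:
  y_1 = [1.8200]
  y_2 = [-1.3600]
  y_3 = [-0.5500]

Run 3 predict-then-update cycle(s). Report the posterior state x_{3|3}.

step 1: x^-=[-3.8212, -1.9400]  P^-=[0.9955 0.3664; 0.3664 1.0100]  H_jac=[-0.8917 -0.4527]  S=[1.7342]  K=[-0.6075; -0.4520]  nu=[-2.4655]  x^+=[-2.3235, -0.8255]  P^+=[0.3555 -0.1098; -0.1098 0.6556]
step 2: x^-=[-2.7198, -0.8255]  P^-=[0.6312 0.1909; 0.1909 0.8856]  H_jac=[-0.9569 -0.2904]  S=[1.1987]  K=[-0.5501; -0.3670]  nu=[-4.2023]  x^+=[-0.4082, 0.7166]  P^+=[0.2684 -0.0511; -0.0511 0.7242]
step 3: x^-=[-0.0642, 0.7166]  P^-=[0.6163 0.2825; 0.2825 0.9542]  H_jac=[-0.0893 0.9960]  S=[1.3413]  K=[0.1688; 0.6898]  nu=[-1.2695]  x^+=[-0.2785, -0.1591]  P^+=[0.5781 0.1264; 0.1264 0.3160]

x_post = [-0.2785, -0.1591]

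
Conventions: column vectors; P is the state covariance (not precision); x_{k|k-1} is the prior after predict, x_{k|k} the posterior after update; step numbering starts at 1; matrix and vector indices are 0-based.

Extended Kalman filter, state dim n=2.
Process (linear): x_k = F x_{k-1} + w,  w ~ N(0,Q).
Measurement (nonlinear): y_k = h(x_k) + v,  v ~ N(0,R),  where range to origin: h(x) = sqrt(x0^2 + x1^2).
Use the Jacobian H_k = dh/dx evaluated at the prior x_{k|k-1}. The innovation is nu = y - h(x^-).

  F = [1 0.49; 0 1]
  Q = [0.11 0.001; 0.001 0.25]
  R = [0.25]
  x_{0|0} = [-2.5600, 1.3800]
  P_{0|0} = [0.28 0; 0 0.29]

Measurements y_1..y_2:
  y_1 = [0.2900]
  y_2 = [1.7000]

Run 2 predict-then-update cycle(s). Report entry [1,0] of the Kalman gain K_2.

K[1,0] = 0.4725

step 1: x^-=[-1.8838, 1.3800]  P^-=[0.4596 0.1431; 0.1431 0.5400]  H_jac=[-0.8067 0.5910]  S=[0.6013]  K=[-0.4760; 0.3388]  nu=[-2.0452]  x^+=[-0.9102, 0.6872]  P^+=[0.3234 0.2401; 0.2401 0.4710]
step 2: x^-=[-0.5735, 0.6872]  P^-=[0.7817 0.4718; 0.4718 0.7210]  H_jac=[-0.6407 0.7678]  S=[0.5317]  K=[-0.2607; 0.4725]  nu=[0.8049]  x^+=[-0.7834, 1.0675]  P^+=[0.7456 0.5373; 0.5373 0.6023]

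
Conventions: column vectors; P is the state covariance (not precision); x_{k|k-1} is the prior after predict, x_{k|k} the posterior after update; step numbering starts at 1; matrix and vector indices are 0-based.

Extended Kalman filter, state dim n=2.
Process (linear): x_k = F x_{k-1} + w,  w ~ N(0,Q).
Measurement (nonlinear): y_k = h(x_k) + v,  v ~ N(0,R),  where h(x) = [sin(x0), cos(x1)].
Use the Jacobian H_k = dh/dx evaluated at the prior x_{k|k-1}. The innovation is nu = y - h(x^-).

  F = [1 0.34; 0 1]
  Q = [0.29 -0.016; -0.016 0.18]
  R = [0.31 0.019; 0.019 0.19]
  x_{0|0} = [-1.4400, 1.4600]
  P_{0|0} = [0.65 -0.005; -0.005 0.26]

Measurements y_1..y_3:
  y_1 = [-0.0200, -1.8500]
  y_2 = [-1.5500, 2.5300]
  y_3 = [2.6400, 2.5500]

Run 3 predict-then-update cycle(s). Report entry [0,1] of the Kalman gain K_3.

step 1: x^-=[-0.9436, 1.4600]  P^-=[0.9667 0.0674; 0.0674 0.4400]  H_jac=[0.5869 0.0000; 0.0000 -0.9939]  S=[0.6429 -0.0203; -0.0203 0.6246]  K=[0.8799 -0.0786; 0.0394 -0.6988]  nu=[0.7897, -1.9606]  x^+=[-0.0946, 2.8612]  P^+=[0.4622 -0.0018; -0.0018 0.1328]
step 2: x^-=[0.8782, 2.8612]  P^-=[0.7664 0.0274; 0.0274 0.3128]  H_jac=[0.6385 0.0000; 0.0000 -0.2767]  S=[0.6225 0.0142; 0.0142 0.2140]  K=[0.7881 -0.0876; 0.0373 -0.4071]  nu=[-2.3196, 3.4910]  x^+=[-1.2557, 1.3536]  P^+=[0.3800 0.0060; 0.0060 0.2770]
step 3: x^-=[-0.7955, 1.3536]  P^-=[0.7061 0.0842; 0.0842 0.4570]  H_jac=[0.7000 0.0000; 0.0000 -0.9765]  S=[0.6560 -0.0385; -0.0385 0.6257]  K=[0.7485 -0.0853; 0.0481 -0.7101]  nu=[3.3542, 2.3345]  x^+=[1.5160, -0.1429]  P^+=[0.3292 0.0020; 0.0020 0.1372]

K[0,1] = -0.0853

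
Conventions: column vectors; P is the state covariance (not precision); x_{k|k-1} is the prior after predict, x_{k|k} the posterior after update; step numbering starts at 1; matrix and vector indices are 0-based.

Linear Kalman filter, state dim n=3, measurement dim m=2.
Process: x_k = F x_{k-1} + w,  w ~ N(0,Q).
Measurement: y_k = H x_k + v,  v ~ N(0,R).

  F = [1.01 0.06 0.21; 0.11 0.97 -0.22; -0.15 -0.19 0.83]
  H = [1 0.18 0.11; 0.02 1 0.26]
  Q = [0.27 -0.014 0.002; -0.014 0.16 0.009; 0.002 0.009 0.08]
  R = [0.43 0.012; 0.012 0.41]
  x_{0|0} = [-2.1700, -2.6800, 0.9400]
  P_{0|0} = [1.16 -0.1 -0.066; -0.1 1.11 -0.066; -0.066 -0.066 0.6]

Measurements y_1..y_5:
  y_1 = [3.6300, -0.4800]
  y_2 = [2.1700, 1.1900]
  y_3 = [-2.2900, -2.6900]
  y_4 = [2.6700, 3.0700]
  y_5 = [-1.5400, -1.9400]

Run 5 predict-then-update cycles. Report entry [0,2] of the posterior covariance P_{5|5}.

step 1: x^-=[-2.1551, -3.0451, 1.6149]  P^-=[1.4420 0.0537 -0.1156; 0.0537 1.2575 -0.3717; -0.1156 -0.3717 0.5911]  S=[1.8991 0.2494; 0.2494 1.5157]  K=[0.7698 -0.0920; 0.0258 0.7624; -0.0437 -0.1382]  nu=[6.1556, 2.1883]  x^+=[2.3820, -1.2179, 1.0433]  P^+=[0.3391 -0.0235 -0.0454; -0.0235 0.3655 -0.2007; -0.0454 -0.2007 0.5555]
step 2: x^-=[2.5519, -1.1488, 0.7400]  P^-=[0.6146 -0.0330 0.0093; -0.0330 0.6178 -0.3371; 0.0093 -0.3371 0.5568]  S=[1.0481 0.0678; 0.0678 0.8891]  K=[0.5859 -0.0653; 0.0006 0.5954; 0.0236 -0.2179]  nu=[-0.2565, 2.0954]  x^+=[2.2648, 0.0987, 0.2773]  P^+=[0.2562 -0.0225 -0.0090; -0.0225 0.3025 -0.2227; -0.0090 -0.2227 0.5147]
step 3: x^-=[2.3516, 0.2838, -0.1283]  P^-=[0.5430 -0.0546 0.0445; -0.0546 0.5633 -0.3309; 0.0445 -0.3309 0.5224]  S=[0.9746 0.0442; 0.0442 0.8350]  K=[0.5552 -0.0679; -0.0152 0.5710; 0.0542 -0.2354]  nu=[-4.6785, -2.9875]  x^+=[-0.0430, -1.3510, 0.3216]  P^+=[0.2421 -0.0280 0.0078; -0.0280 0.2915 -0.2194; 0.0078 -0.2194 0.4744]
step 4: x^-=[-0.0569, -1.3860, 0.5301]  P^-=[0.5333 -0.0630 0.0544; -0.0630 0.5475 -0.3155; 0.0544 -0.3155 0.4885]  S=[0.9637 0.0367; 0.0367 0.8247]  K=[0.5505 -0.0709; -0.0206 0.5638; 0.0621 -0.2300]  nu=[2.9181, 4.3193]  x^+=[1.2435, 0.9889, -0.2824]  P^+=[0.2400 -0.0306 0.0129; -0.0306 0.2858 -0.2088; 0.0129 -0.2088 0.4421]
step 5: x^-=[1.2559, 1.1581, -0.6088]  P^-=[0.5318 -0.0636 0.0539; -0.0636 0.5352 -0.2985; 0.0539 -0.2985 0.4612]  S=[0.9618 0.0356; 0.0356 0.8194]  K=[0.5498 -0.0715; -0.0208 0.5578; 0.0611 -0.2193]  nu=[-2.9374, -2.9650]  x^+=[-0.1471, -0.4346, -0.1380]  P^+=[0.2397 -0.0309 0.0132; -0.0309 0.2807 -0.1984; 0.0132 -0.1984 0.4192]

P_post[0,2] = 0.0132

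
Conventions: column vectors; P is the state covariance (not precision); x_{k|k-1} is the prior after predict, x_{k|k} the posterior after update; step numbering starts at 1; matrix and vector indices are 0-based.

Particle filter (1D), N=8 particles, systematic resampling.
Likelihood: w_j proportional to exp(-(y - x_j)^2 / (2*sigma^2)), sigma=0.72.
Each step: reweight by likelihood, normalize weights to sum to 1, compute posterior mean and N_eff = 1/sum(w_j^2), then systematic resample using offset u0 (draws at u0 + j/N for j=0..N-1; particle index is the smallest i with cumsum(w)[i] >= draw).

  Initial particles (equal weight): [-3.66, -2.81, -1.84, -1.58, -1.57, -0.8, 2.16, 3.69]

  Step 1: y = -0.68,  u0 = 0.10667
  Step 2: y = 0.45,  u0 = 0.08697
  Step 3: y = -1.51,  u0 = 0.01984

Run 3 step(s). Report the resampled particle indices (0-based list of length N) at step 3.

step 1: w=[0.0001, 0.0057, 0.1244, 0.2085, 0.2121, 0.4491, 0.0002, 0.0000]  mean=-1.2665  Neff=3.2722  idx=[2, 3, 4, 4, 5, 5, 5, 5]
step 2: w=[0.0067, 0.0198, 0.0206, 0.0206, 0.2331, 0.2331, 0.2331, 0.2331]  mean=-0.8540  Neff=4.5737  idx=[4, 4, 5, 5, 6, 6, 7, 7]
step 3: w=[0.1250, 0.1250, 0.1250, 0.1250, 0.1250, 0.1250, 0.1250, 0.1250]  mean=-0.8000  Neff=8.0000  idx=[0, 1, 2, 3, 4, 5, 6, 7]

resampled_idx = [0, 1, 2, 3, 4, 5, 6, 7]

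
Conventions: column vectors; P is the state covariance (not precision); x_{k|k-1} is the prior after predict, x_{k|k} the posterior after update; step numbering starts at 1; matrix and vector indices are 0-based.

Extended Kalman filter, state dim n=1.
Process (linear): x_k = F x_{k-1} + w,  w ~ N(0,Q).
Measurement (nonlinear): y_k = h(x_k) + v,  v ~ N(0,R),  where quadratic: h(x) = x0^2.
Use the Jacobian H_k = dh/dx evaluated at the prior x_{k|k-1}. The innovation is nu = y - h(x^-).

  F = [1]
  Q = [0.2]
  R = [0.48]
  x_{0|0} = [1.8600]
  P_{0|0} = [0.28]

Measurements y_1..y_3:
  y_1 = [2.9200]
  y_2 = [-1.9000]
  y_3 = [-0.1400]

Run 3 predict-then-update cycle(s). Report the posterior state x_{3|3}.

step 1: x^-=[1.8600]  P^-=[0.4800]  H_jac=[3.7200]  S=[7.1224]  K=[0.2507]  nu=[-0.5396]  x^+=[1.7247]  P^+=[0.0323]
step 2: x^-=[1.7247]  P^-=[0.2323]  H_jac=[3.4494]  S=[3.2446]  K=[0.2470]  nu=[-4.8747]  x^+=[0.5206]  P^+=[0.0344]
step 3: x^-=[0.5206]  P^-=[0.2344]  H_jac=[1.0412]  S=[0.7341]  K=[0.3324]  nu=[-0.4110]  x^+=[0.3840]  P^+=[0.1532]

x_post = [0.3840]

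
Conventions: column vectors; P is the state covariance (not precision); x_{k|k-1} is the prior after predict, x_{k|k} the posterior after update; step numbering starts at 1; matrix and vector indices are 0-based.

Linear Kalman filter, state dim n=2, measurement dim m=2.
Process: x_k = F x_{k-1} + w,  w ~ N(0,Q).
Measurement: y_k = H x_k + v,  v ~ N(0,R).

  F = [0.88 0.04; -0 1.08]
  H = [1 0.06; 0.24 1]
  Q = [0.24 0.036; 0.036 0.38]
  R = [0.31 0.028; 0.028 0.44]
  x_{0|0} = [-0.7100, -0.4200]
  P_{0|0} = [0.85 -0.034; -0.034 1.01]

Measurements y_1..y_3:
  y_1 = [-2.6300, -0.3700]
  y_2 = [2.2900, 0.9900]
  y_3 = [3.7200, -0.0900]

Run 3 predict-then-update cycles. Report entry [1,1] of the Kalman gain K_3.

K[1,1] = 0.6167

step 1: x^-=[-0.6416, -0.4536]  P^-=[0.8975 0.0473; 0.0473 1.5581]  S=[1.2187 0.3849; 0.3849 2.0725]  K=[0.7422 -0.0111; -0.1313 0.7817]  nu=[-1.9612, 0.2376]  x^+=[-2.0998, -0.0104]  P^+=[0.2322 -0.0398; -0.0398 0.3498]
step 2: x^-=[-1.8483, -0.0112]  P^-=[0.4175 0.0133; 0.0133 0.7880]  S=[0.7320 0.1890; 0.1890 1.2584]  K=[0.5704 0.0045; -0.0828 0.6411]  nu=[4.1389, 1.4448]  x^+=[0.5189, 0.5725]  P^+=[0.1784 -0.0249; -0.0249 0.2858]
step 3: x^-=[0.4796, 0.6183]  P^-=[0.3769 0.0247; 0.0247 0.7133]  S=[0.6924 0.1863; 0.1863 1.1869]  K=[0.5433 0.0118; -0.0684 0.6167]  nu=[3.2033, -0.8234]  x^+=[2.2102, -0.1088]  P^+=[0.1700 -0.0204; -0.0204 0.2743]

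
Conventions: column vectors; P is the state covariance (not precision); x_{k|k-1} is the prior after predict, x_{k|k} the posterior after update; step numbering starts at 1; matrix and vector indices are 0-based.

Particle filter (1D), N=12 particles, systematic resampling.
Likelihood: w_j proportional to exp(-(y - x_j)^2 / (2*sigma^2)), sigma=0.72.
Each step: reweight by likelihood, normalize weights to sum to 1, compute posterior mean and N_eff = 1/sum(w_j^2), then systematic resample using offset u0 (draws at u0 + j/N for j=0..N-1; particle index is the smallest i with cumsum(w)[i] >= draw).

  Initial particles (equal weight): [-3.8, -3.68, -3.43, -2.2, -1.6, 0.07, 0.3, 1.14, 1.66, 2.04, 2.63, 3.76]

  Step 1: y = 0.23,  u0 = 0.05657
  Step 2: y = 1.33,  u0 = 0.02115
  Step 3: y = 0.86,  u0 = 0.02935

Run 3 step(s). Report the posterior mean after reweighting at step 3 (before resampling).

step 1: w=[0.0000, 0.0000, 0.0000, 0.0013, 0.0149, 0.3683, 0.3757, 0.1698, 0.0525, 0.0160, 0.0015, 0.0000]  mean=0.4291  Neff=3.2378  idx=[5, 5, 5, 5, 6, 6, 6, 6, 6, 7, 7, 8]
step 2: w=[0.0394, 0.0394, 0.0394, 0.0394, 0.0654, 0.0654, 0.0654, 0.0654, 0.0654, 0.1758, 0.1758, 0.1639]  mean=0.7820  Neff=8.6020  idx=[0, 2, 4, 5, 7, 8, 9, 9, 10, 10, 11, 11]
step 3: w=[0.0620, 0.0620, 0.0836, 0.0836, 0.0836, 0.0836, 0.1049, 0.1049, 0.1049, 0.1049, 0.0610, 0.0610]  mean=0.7899  Neff=11.4809  idx=[0, 1, 2, 3, 4, 5, 6, 7, 8, 9, 9, 11]

post_mean = 0.7899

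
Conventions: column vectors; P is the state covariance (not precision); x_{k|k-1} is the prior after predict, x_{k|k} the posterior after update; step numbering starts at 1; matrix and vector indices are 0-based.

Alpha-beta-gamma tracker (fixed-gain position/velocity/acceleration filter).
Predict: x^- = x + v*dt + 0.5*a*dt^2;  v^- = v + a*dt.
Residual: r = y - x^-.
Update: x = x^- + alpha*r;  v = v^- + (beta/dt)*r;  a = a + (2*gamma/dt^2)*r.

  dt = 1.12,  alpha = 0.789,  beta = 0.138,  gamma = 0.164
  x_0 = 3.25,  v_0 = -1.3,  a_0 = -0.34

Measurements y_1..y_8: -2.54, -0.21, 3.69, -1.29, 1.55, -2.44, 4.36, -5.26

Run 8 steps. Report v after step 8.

v_post = 2.6782

step 1: x_pred=1.5808  r=-4.1208  x^+=-1.6705  v^+=-2.1885  a^+=-1.4175
step 2: x_pred=-5.0107  r=4.8007  x^+=-1.2230  v^+=-3.1846  a^+=-0.1622
step 3: x_pred=-4.8914  r=8.5814  x^+=1.8793  v^+=-2.3089  a^+=2.0817
step 4: x_pred=0.5990  r=-1.8890  x^+=-0.8914  v^+=-0.2102  a^+=1.5878
step 5: x_pred=-0.1310  r=1.6810  x^+=1.1953  v^+=1.7752  a^+=2.0273
step 6: x_pred=4.4551  r=-6.8951  x^+=-0.9851  v^+=3.1962  a^+=0.2244
step 7: x_pred=2.7354  r=1.6246  x^+=4.0172  v^+=3.6477  a^+=0.6492
step 8: x_pred=8.5098  r=-13.7698  x^+=-2.3546  v^+=2.6782  a^+=-2.9513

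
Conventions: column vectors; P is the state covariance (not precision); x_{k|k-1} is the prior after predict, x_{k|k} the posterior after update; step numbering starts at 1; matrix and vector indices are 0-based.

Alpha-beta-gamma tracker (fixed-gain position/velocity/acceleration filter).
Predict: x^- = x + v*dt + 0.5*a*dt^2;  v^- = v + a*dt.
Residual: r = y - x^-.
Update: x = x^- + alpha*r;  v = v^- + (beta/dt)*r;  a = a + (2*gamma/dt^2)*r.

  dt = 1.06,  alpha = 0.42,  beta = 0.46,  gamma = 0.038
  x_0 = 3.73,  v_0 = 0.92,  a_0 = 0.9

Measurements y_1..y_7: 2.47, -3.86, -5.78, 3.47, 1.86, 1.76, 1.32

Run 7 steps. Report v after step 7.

step 1: x_pred=5.2108  r=-2.7408  x^+=4.0597  v^+=0.6846  a^+=0.7146
step 2: x_pred=5.1868  r=-9.0468  x^+=1.3871  v^+=-2.4839  a^+=0.1027
step 3: x_pred=-1.1881  r=-4.5919  x^+=-3.1167  v^+=-4.3678  a^+=-0.2079
step 4: x_pred=-7.8633  r=11.3333  x^+=-3.1033  v^+=0.3301  a^+=0.5587
step 5: x_pred=-2.4396  r=4.2996  x^+=-0.6337  v^+=2.7881  a^+=0.8495
step 6: x_pred=2.7989  r=-1.0389  x^+=2.3626  v^+=3.2378  a^+=0.7792
step 7: x_pred=6.2324  r=-4.9124  x^+=4.1692  v^+=1.9319  a^+=0.4470

v_post = 1.9319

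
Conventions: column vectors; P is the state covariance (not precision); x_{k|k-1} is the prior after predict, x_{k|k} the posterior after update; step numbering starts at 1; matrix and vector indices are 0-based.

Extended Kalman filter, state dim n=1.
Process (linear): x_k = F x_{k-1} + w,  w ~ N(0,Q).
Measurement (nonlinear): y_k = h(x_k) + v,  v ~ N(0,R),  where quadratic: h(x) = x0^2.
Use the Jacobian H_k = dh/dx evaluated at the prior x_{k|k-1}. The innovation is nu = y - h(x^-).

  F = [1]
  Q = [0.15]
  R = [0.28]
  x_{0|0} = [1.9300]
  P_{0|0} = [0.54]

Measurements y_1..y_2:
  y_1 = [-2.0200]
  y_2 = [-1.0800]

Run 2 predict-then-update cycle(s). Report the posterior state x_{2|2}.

step 1: x^-=[1.9300]  P^-=[0.6900]  H_jac=[3.8600]  S=[10.5607]  K=[0.2522]  nu=[-5.7449]  x^+=[0.4811]  P^+=[0.0183]
step 2: x^-=[0.4811]  P^-=[0.1683]  H_jac=[0.9623]  S=[0.4358]  K=[0.3716]  nu=[-1.3115]  x^+=[-0.0062]  P^+=[0.1081]

x_post = [-0.0062]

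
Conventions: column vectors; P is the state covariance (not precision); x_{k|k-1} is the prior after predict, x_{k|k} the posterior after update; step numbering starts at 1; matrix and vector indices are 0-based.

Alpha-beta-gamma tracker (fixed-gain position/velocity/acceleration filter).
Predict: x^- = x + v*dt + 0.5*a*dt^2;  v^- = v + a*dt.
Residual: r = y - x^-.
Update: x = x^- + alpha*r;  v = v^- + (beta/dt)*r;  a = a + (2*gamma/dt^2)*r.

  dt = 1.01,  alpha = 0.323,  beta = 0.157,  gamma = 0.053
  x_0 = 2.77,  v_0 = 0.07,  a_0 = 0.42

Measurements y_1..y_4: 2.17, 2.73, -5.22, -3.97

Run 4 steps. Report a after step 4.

step 1: x_pred=3.0549  r=-0.8849  x^+=2.7691  v^+=0.3566  a^+=0.3280
step 2: x_pred=3.2966  r=-0.5666  x^+=3.1136  v^+=0.5999  a^+=0.2692
step 3: x_pred=3.8568  r=-9.0768  x^+=0.9250  v^+=-0.5392  a^+=-0.6740
step 4: x_pred=0.0366  r=-4.0066  x^+=-1.2575  v^+=-1.8428  a^+=-1.0903

a_post = -1.0903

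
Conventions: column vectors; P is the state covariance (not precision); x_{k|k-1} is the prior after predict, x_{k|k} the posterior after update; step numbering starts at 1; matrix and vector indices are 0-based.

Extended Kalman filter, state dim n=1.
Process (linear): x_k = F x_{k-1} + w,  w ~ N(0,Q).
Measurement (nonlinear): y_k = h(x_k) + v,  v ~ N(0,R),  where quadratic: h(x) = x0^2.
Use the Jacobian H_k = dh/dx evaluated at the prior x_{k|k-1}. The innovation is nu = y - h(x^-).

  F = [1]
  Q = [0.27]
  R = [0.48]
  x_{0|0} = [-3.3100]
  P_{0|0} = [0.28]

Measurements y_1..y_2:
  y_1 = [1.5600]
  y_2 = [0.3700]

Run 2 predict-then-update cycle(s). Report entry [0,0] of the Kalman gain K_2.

step 1: x^-=[-3.3100]  P^-=[0.5500]  H_jac=[-6.6200]  S=[24.5834]  K=[-0.1481]  nu=[-9.3961]  x^+=[-1.9184]  P^+=[0.0107]
step 2: x^-=[-1.9184]  P^-=[0.2807]  H_jac=[-3.8367]  S=[4.6126]  K=[-0.2335]  nu=[-3.3101]  x^+=[-1.1454]  P^+=[0.0292]

K[0,0] = -0.2335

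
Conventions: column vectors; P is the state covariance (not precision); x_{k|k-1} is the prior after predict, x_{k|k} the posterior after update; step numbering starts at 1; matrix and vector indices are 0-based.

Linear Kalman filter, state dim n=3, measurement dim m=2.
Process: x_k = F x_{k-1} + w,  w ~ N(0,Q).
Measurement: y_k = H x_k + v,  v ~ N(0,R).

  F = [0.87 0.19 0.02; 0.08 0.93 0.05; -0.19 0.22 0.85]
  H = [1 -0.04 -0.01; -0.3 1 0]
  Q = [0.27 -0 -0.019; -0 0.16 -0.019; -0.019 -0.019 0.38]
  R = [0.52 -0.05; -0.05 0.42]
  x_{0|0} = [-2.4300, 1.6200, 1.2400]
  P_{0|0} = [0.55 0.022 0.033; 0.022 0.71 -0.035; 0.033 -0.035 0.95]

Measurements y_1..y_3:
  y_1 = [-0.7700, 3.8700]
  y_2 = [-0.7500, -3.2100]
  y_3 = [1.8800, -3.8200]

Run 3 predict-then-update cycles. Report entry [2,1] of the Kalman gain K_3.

K[2,1] = 0.1440

step 1: x^-=[-1.7815, 1.3742, 1.8721]  P^-=[0.7205 0.1833 -0.0422; 0.1833 0.7803 0.1287; -0.0422 0.1287 1.0950]  S=[1.2281 -0.1132; -0.1132 1.1551]  K=[0.5837 0.0288; 0.1824 0.6458; -0.0365 0.1188]  nu=[1.0852, 1.9613]  x^+=[-1.0916, 2.8386, 2.0654]  P^+=[0.3049 0.0744 -0.0122; 0.0744 0.2844 0.0480; -0.0122 0.0480 1.0761]
step 2: x^-=[-0.3690, 2.6559, 2.5875]  P^-=[0.5360 0.1347 -0.0287; 0.1347 0.4261 0.1062; -0.0287 0.1062 1.1980]  S=[1.0467 -0.0927; -0.0927 0.8135]  K=[0.5095 0.0259; 0.1549 0.4917; -0.0307 0.1377]  nu=[-0.2489, -5.9766]  x^+=[-0.6509, -0.3216, 1.7723]  P^+=[0.2662 0.0653 -0.0088; 0.0653 0.2184 0.0567; -0.0088 0.0567 1.1808]
step 3: x^-=[-0.5919, -0.2625, 1.5594]  P^-=[0.5015 0.1133 -0.0207; 0.1133 0.3684 0.1064; -0.0207 0.1064 1.2719]  S=[1.0137 -0.1017; -0.1017 0.7656]  K=[0.4922 0.0168; 0.1419 0.4557; -0.0227 0.1440]  nu=[2.4770, -3.7351]  x^+=[0.5644, -1.6131, 0.9651]  P^+=[0.2574 0.0597 -0.0041; 0.0597 0.2022 0.0604; -0.0041 0.0604 1.2548]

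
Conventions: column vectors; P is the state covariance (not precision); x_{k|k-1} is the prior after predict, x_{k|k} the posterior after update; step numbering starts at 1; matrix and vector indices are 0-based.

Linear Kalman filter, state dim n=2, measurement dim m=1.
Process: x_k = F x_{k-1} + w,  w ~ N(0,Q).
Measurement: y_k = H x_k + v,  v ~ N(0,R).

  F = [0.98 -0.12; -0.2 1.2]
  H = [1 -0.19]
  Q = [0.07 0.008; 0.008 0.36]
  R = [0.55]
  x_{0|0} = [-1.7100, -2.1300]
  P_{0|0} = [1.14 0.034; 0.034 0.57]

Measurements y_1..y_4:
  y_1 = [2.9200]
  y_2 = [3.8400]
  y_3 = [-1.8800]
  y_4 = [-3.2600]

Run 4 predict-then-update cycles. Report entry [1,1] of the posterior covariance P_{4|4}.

step 1: x^-=[-1.4202, -2.2140]  P^-=[1.1651 -0.2567; -0.2567 1.2101]  S=[1.8563]  K=[0.6539; -0.2622]  nu=[3.9195]  x^+=[1.1428, -3.2415]  P^+=[0.3713 0.0615; 0.0615 1.0825]
step 2: x^-=[1.5089, -4.1184]  P^-=[0.4278 -0.1469; -0.1469 1.9041]  S=[1.1023]  K=[0.4134; -0.4615]  nu=[1.5486]  x^+=[2.1491, -4.8330]  P^+=[0.2394 0.0634; 0.0634 1.6694]
step 3: x^-=[2.6860, -6.2294]  P^-=[0.3090 -0.2032; -0.2032 2.7431]  S=[1.0353]  K=[0.3358; -0.6997]  nu=[-5.7496]  x^+=[0.7553, -2.2062]  P^+=[0.1923 0.0400; 0.0400 2.2362]
step 4: x^-=[1.0049, -2.7985]  P^-=[0.2775 -0.3037; -0.3037 3.5686]  S=[1.0717]  K=[0.3127; -0.9160]  nu=[-4.7966]  x^+=[-0.4952, 1.5954]  P^+=[0.1726 0.0034; 0.0034 2.6693]

P_post[1,1] = 2.6693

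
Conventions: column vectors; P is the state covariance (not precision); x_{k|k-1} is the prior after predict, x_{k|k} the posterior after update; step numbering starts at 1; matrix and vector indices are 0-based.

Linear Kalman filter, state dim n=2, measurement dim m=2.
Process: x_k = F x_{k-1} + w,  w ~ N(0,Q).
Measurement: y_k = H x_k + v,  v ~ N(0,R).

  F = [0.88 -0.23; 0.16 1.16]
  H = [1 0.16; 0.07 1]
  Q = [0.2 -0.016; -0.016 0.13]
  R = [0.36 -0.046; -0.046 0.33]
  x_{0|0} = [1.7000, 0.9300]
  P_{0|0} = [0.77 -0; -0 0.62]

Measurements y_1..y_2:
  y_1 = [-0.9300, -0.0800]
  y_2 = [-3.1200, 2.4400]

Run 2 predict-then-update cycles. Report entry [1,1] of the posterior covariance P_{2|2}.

step 1: x^-=[1.2821, 1.3508]  P^-=[0.8291 -0.0730; -0.0730 0.9840]  S=[1.1909 0.0957; 0.0957 1.3078]  K=[0.6913 -0.0620; 0.0108 0.7477]  nu=[-2.4282, -1.5205]  x^+=[-0.3024, 0.1876]  P^+=[0.2630 -0.0707; -0.0707 0.2512]
step 2: x^-=[-0.3092, 0.1692]  P^-=[0.4456 -0.1155; -0.1155 0.4485]  S=[0.7801 -0.0599; -0.0599 0.7645]  K=[0.5423 -0.0678; -0.0120 0.5751]  nu=[-2.8378, 2.2924]  x^+=[-2.0037, 1.5216]  P^+=[0.2083 -0.0619; -0.0619 0.1947]

P_post[1,1] = 0.1947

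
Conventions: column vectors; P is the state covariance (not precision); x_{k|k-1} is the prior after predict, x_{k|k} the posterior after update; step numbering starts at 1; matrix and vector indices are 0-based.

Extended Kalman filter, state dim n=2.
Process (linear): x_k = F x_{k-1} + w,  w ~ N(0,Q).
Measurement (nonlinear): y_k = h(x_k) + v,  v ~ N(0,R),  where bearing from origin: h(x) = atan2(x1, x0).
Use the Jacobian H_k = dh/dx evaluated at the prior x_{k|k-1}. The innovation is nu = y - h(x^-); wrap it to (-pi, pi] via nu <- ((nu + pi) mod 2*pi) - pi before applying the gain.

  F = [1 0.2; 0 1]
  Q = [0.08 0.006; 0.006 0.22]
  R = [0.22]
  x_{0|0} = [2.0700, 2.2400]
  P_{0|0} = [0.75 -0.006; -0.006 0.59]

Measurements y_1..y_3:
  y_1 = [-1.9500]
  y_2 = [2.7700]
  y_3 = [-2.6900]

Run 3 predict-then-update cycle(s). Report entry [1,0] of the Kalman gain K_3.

K[1,0] = 0.4662

step 1: x^-=[2.5180, 2.2400]  P^-=[0.8512 0.1180; 0.1180 0.8100]  H_jac=[-0.1972 0.2217]  S=[0.2826]  K=[-0.5015; 0.5531]  nu=[-2.6770]  x^+=[3.8604, 0.7594]  P^+=[0.7801 0.1964; 0.1964 0.7236]
step 2: x^-=[4.0123, 0.7594]  P^-=[0.9676 0.3471; 0.3471 0.9436]  H_jac=[-0.0455 0.2406]  S=[0.2690]  K=[0.1466; 0.7851]  nu=[2.5830]  x^+=[4.3911, 2.7874]  P^+=[0.9618 0.3161; 0.3161 0.7777]
step 3: x^-=[4.9485, 2.7874]  P^-=[1.1994 0.4777; 0.4777 0.9977]  H_jac=[-0.0864 0.1534]  S=[0.2398]  K=[-0.1266; 0.4662]  nu=[3.0802]  x^+=[4.5585, 4.2234]  P^+=[1.1956 0.4918; 0.4918 0.9456]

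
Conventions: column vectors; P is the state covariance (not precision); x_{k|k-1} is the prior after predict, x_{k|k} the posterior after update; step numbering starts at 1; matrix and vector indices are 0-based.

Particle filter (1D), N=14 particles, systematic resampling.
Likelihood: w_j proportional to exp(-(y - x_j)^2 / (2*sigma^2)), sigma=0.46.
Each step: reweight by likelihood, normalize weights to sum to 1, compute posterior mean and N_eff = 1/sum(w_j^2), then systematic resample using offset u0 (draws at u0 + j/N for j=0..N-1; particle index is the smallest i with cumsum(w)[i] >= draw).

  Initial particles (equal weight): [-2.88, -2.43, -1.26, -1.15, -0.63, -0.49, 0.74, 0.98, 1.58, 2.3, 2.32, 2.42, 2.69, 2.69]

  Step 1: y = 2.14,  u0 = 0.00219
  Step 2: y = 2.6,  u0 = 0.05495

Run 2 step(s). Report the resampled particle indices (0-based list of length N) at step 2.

step 1: w=[0.0000, 0.0000, 0.0000, 0.0000, 0.0000, 0.0000, 0.0023, 0.0099, 0.1133, 0.2239, 0.2203, 0.1976, 0.1164, 0.1164]  mean=2.3206  Neff=5.6273  idx=[6, 8, 9, 9, 9, 10, 10, 10, 11, 11, 11, 12, 12, 13]
step 2: w=[0.0000, 0.0080, 0.0754, 0.0754, 0.0754, 0.0775, 0.0775, 0.0775, 0.0864, 0.0864, 0.0864, 0.0915, 0.0915, 0.0915]  mean=2.4370  Neff=12.1091  idx=[2, 3, 4, 5, 6, 7, 8, 9, 9, 10, 11, 12, 13, 13]

resampled_idx = [2, 3, 4, 5, 6, 7, 8, 9, 9, 10, 11, 12, 13, 13]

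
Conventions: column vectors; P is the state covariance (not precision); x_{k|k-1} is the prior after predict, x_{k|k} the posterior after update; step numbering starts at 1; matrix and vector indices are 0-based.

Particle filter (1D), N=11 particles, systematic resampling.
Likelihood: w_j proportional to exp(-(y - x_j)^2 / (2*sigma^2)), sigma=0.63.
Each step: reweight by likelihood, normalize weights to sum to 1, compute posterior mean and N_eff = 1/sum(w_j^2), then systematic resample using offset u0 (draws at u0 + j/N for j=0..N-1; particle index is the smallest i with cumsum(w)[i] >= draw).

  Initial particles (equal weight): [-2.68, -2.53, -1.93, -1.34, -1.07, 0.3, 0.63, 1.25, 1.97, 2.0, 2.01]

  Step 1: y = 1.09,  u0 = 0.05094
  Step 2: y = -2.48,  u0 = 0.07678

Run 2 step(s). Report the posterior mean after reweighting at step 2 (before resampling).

step 1: w=[0.0000, 0.0000, 0.0000, 0.0002, 0.0009, 0.1395, 0.2345, 0.2964, 0.1154, 0.1078, 0.1054]  mean=1.2137  Neff=5.0421  idx=[5, 6, 6, 6, 7, 7, 7, 8, 8, 9, 10]
step 2: w=[0.7933, 0.0686, 0.0686, 0.0686, 0.0003, 0.0003, 0.0003, 0.0000, 0.0000, 0.0000, 0.0000]  mean=0.3688  Neff=1.5540  idx=[0, 0, 0, 0, 0, 0, 0, 0, 1, 2, 3]

post_mean = 0.3688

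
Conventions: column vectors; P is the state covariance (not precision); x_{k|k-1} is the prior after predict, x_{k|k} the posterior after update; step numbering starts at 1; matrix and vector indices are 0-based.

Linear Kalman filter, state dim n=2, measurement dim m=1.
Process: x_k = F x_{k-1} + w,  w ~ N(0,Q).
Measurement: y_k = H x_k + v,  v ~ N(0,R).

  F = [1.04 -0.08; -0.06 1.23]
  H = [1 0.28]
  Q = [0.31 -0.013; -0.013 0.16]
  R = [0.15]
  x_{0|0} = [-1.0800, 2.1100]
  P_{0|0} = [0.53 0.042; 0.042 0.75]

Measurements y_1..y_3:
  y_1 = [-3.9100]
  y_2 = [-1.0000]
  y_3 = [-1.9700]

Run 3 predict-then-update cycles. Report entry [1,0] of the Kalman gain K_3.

step 1: x^-=[-1.2920, 2.6601]  P^-=[0.8811 -0.0659; -0.0659 1.2904]  S=[1.0953]  K=[0.7875; 0.2697]  nu=[-3.3628]  x^+=[-3.9404, 1.7533]  P^+=[0.2017 -0.2986; -0.2986 1.2107]
step 2: x^-=[-4.2383, 2.3929]  P^-=[0.5856 -0.5281; -0.5281 2.0365]  S=[0.5996]  K=[0.7301; 0.0703]  nu=[2.5682]  x^+=[-2.3631, 2.5735]  P^+=[0.2660 -0.5588; -0.5588 2.0335]
step 3: x^-=[-2.6635, 3.3072]  P^-=[0.7037 -0.9473; -0.9473 3.3200]  S=[0.5835]  K=[0.7514; -0.0303]  nu=[-0.2325]  x^+=[-2.8382, 3.3142]  P^+=[0.3742 -0.9340; -0.9340 3.3195]

K[1,0] = -0.0303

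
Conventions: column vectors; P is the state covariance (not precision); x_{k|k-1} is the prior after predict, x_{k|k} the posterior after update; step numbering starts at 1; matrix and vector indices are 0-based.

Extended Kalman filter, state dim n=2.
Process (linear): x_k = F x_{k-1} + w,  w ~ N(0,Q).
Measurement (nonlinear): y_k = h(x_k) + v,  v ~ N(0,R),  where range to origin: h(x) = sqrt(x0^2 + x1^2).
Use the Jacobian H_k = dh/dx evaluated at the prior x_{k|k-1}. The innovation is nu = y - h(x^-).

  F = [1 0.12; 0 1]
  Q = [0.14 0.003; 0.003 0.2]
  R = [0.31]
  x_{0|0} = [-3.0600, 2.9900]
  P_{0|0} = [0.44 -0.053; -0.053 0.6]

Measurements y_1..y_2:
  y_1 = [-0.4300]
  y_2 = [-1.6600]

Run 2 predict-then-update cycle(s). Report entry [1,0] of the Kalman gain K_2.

K[1,0] = -0.0562

step 1: x^-=[-2.7012, 2.9900]  P^-=[0.5759 0.0220; 0.0220 0.8000]  H_jac=[-0.6704 0.7420]  S=[0.9874]  K=[-0.3745; 0.5863]  nu=[-4.4595]  x^+=[-1.0313, 0.3756]  P^+=[0.4375 0.2388; 0.2388 0.4606]
step 2: x^-=[-0.9862, 0.3756]  P^-=[0.6414 0.2970; 0.2970 0.6606]  H_jac=[-0.9345 0.3559]  S=[0.7562]  K=[-0.6528; -0.0562]  nu=[-2.7153]  x^+=[0.7864, 0.5281]  P^+=[0.3191 0.2693; 0.2693 0.6582]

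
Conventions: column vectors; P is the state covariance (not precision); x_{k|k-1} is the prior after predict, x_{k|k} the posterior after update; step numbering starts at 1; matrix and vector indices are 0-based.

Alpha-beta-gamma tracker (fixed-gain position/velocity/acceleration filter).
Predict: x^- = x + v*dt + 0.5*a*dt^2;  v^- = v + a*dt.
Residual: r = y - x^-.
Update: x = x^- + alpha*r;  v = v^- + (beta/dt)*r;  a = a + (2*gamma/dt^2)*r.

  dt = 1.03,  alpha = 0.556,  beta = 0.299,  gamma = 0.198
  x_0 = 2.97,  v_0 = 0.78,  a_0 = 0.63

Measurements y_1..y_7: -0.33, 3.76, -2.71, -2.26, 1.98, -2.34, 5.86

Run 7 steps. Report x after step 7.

x_post = 2.3939

step 1: x_pred=4.1076  r=-4.4376  x^+=1.6403  v^+=0.1407  a^+=-1.0264
step 2: x_pred=1.2408  r=2.5192  x^+=2.6415  v^+=-0.1852  a^+=-0.0861
step 3: x_pred=2.4051  r=-5.1151  x^+=-0.4389  v^+=-1.7587  a^+=-1.9953
step 4: x_pred=-3.3088  r=1.0488  x^+=-2.7257  v^+=-3.5094  a^+=-1.6039
step 5: x_pred=-7.1912  r=9.1712  x^+=-2.0920  v^+=-2.4991  a^+=1.8194
step 6: x_pred=-3.7010  r=1.3610  x^+=-2.9443  v^+=-0.2300  a^+=2.3274
step 7: x_pred=-1.9466  r=7.8066  x^+=2.3939  v^+=4.4334  a^+=5.2414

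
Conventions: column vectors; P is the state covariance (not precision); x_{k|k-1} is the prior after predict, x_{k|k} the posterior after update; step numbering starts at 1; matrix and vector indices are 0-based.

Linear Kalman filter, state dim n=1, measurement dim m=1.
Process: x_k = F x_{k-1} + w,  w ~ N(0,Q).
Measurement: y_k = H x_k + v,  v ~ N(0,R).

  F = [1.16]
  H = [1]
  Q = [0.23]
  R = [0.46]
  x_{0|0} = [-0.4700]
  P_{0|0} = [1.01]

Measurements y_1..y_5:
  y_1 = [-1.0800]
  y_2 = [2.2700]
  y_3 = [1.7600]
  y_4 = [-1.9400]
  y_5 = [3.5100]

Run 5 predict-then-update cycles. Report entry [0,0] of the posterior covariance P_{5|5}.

P_post[0,0] = 0.2557

step 1: x^-=[-0.5452]  P^-=[1.5891]  S=[2.0491]  K=[0.7755]  nu=[-0.5348]  x^+=[-0.9599]  P^+=[0.3567]
step 2: x^-=[-1.1135]  P^-=[0.7100]  S=[1.1700]  K=[0.6068]  nu=[3.3835]  x^+=[0.9397]  P^+=[0.2791]
step 3: x^-=[1.0901]  P^-=[0.6056]  S=[1.0656]  K=[0.5683]  nu=[0.6699]  x^+=[1.4708]  P^+=[0.2614]
step 4: x^-=[1.7062]  P^-=[0.5818]  S=[1.0418]  K=[0.5584]  nu=[-3.6462]  x^+=[-0.3300]  P^+=[0.2569]
step 5: x^-=[-0.3828]  P^-=[0.5757]  S=[1.0357]  K=[0.5558]  nu=[3.8928]  x^+=[1.7810]  P^+=[0.2557]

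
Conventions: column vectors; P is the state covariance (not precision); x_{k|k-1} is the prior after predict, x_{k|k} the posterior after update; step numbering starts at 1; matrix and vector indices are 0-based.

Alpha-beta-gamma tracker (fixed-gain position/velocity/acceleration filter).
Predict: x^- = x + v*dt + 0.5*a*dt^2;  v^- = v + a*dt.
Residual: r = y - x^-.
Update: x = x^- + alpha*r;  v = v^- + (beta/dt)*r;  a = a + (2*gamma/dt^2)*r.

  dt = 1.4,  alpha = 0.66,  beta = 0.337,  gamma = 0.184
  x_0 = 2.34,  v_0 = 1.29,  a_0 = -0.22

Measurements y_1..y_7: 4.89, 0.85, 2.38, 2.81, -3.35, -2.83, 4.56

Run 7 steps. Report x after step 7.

step 1: x_pred=3.9304  r=0.9596  x^+=4.5637  v^+=1.2130  a^+=-0.0398
step 2: x_pred=6.2229  r=-5.3729  x^+=2.6768  v^+=-0.1361  a^+=-1.0486
step 3: x_pred=1.4586  r=0.9214  x^+=2.0667  v^+=-1.3824  a^+=-0.8756
step 4: x_pred=-0.7267  r=3.5367  x^+=1.6075  v^+=-1.7569  a^+=-0.2116
step 5: x_pred=-1.0595  r=-2.2905  x^+=-2.5712  v^+=-2.6045  a^+=-0.6416
step 6: x_pred=-6.8463  r=4.0163  x^+=-4.1955  v^+=-2.5360  a^+=0.1124
step 7: x_pred=-7.6357  r=12.1957  x^+=0.4135  v^+=0.5571  a^+=2.4023

x_post = 0.4135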